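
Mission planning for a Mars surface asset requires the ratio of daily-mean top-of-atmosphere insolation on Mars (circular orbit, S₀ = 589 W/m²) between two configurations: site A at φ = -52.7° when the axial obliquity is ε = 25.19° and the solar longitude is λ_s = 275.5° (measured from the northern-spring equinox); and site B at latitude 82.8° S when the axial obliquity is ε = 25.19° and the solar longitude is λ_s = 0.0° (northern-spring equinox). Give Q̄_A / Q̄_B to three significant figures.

Q̄_A / Q̄_B ≈ 9.46

— Configuration A (φ=-52.7°):
Solar declination: sin δ = sin ε · sin λ_s = sin 25.19° × sin 275.5° = -0.42366, so δ = -25.066°.
cos H₀ = −tan(-52.7°) tan(-25.066°) = -0.6140, H₀ = 2.2319 rad.
Bracket: H₀ sin φ sin δ + cos φ cos δ sin H₀ = 2.2319×-0.79547×-0.42366 + 0.60599×0.90582×0.78934 = 0.752170 + 0.433283 = 1.185453.
Q̄ = (S₀/π) × [bracket] = (589/π) × 1.185453 = 222.25 W/m².
— Configuration B (φ=-82.8°):
Solar declination: sin δ = sin ε · sin λ_s = sin 25.19° × sin 0.0° = 0.00000, so δ = +0.000°.
cos H₀ = −tan(-82.8°) tan(+0.000°) = 0.0000, H₀ = 1.5708 rad.
Bracket: H₀ sin φ sin δ + cos φ cos δ sin H₀ = 1.5708×-0.99211×0.00000 + 0.12533×1.00000×1.00000 = -0.000000 + 0.125330 = 0.125330.
Q̄ = (S₀/π) × [bracket] = (589/π) × 0.125330 = 23.497 W/m².
Ratio Q̄_A / Q̄_B = 222.25 / 23.497 = 9.459.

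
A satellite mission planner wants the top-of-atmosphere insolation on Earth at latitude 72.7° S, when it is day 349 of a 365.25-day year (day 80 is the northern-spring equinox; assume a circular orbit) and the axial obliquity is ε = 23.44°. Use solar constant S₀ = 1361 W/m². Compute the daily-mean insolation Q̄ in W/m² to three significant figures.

Q̄ ≈ 515 W/m²

Solar longitude: λ_s = 360° × (349 − 80)/365.25 = 265.133°.
sin δ = sin 23.44° × sin 265.133° = -0.39635, so δ = -23.350°.
cos H₀ = −tan(-72.7°) tan(-23.350°) = -1.3861 ≤ −1 ⇒ polar day, H₀ = π.
Bracket: H₀ sin φ sin δ + cos φ cos δ sin H₀ = 3.1416×-0.95476×-0.39635 + 0.29737×0.91810×0.00000 = 1.188842 + 0.000000 = 1.188842.
Q̄ = (S₀/π) × [bracket] = (1361/π) × 1.188842 = 515.0 W/m².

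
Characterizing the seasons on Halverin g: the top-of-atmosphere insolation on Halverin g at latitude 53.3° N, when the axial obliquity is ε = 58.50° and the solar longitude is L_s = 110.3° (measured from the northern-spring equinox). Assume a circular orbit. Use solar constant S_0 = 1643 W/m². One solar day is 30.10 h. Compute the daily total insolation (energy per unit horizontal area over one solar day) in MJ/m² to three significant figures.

Solar declination: sin δ = sin ε · sin L_s = sin 58.50° × sin 110.3° = 0.79968, so δ = +53.100°.
cos h₀ = −tan(+53.3°) tan(+53.100°) = -1.7868 ≤ −1 ⇒ polar day, h₀ = π.
Bracket: h₀ sin ϕ sin δ + cos ϕ cos δ sin h₀ = 3.1416×0.80178×0.79968 + 0.59763×0.60042×0.00000 = 2.014292 + 0.000000 = 2.014292.
Q̄ = (S_0/π) × [bracket] = (1643/π) × 2.014292 = 1053.4 W/m².
Daily total = Q̄ × 30.10 h × 3600 s/h = 1053.4 × 30.10 × 3600 / 10⁶ = 114.1 MJ/m².

114 MJ/m²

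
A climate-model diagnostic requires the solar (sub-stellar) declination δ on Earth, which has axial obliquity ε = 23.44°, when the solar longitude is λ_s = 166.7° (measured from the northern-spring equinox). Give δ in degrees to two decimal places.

sin δ = sin ε · sin λ_s = sin 23.44° × sin 166.7° = 0.091511.
δ = arcsin(0.091511) = +5.25°.

δ = +5.25°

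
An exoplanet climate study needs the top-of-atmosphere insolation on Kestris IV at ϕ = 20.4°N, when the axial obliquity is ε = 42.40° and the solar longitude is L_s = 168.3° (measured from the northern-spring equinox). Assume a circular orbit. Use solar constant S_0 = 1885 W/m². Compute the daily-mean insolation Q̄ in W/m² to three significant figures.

Q̄ ≈ 603 W/m²

Solar declination: sin δ = sin ε · sin L_s = sin 42.40° × sin 168.3° = 0.13674, so δ = +7.859°.
cos h₀ = −tan(+20.4°) tan(+7.859°) = -0.0513, h₀ = 1.6222 rad.
Bracket: h₀ sin ϕ sin δ + cos ϕ cos δ sin h₀ = 1.6222×0.34857×0.13674 + 0.93728×0.99061×0.99868 = 0.077320 + 0.927253 = 1.004573.
Q̄ = (S_0/π) × [bracket] = (1885/π) × 1.004573 = 602.8 W/m².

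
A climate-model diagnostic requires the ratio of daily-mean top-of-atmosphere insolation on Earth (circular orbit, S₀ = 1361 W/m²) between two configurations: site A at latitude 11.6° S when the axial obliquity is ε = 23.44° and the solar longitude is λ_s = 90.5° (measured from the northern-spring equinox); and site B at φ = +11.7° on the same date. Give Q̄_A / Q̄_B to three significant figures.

Q̄_A / Q̄_B ≈ 0.755

— Configuration A (φ=-11.6°):
Solar declination: sin δ = sin ε · sin λ_s = sin 23.44° × sin 90.5° = 0.39777, so δ = +23.439°.
cos H₀ = −tan(-11.6°) tan(+23.439°) = 0.0890, H₀ = 1.4817 rad.
Bracket: H₀ sin φ sin δ + cos φ cos δ sin H₀ = 1.4817×-0.20108×0.39777 + 0.97958×0.91748×0.99603 = -0.118512 + 0.895177 = 0.776665.
Q̄ = (S₀/π) × [bracket] = (1361/π) × 0.776665 = 336.47 W/m².
— Configuration B (φ=+11.7°):
cos H₀ = −tan(+11.7°) tan(+23.439°) = -0.0898, H₀ = 1.6607 rad.
Bracket: H₀ sin φ sin δ + cos φ cos δ sin H₀ = 1.6607×0.20279×0.39777 + 0.97922×0.91748×0.99596 = 0.133958 + 0.894785 = 1.028743.
Q̄ = (S₀/π) × [bracket] = (1361/π) × 1.028743 = 445.67 W/m².
Ratio Q̄_A / Q̄_B = 336.47 / 445.67 = 0.7550.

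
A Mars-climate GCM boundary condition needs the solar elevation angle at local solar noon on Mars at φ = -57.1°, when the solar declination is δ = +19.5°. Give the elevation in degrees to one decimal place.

At local noon the hour angle is zero, so the zenith angle equals |φ − δ| = |-57.1° − (+19.500°)| = 76.600°.
Elevation = 90° − 76.600° = 13.4°.

13.4°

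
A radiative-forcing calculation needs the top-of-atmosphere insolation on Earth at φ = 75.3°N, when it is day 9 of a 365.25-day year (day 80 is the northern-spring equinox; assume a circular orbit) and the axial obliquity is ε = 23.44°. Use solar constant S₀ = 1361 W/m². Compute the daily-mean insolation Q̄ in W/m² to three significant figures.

Q̄ ≈ 0.00 W/m²

Solar longitude: λ_s = 360° × (9 − 80)/365.25 = -69.979°, i.e. -69.979° + 360° = 290.021°.
sin δ = sin 23.44° × sin 290.021° = -0.37375, so δ = -21.947°.
cos H₀ = −tan(+75.3°) tan(-21.947°) = 1.5360 ≥ 1 ⇒ polar night, H₀ = 0 and Q̄ = 0.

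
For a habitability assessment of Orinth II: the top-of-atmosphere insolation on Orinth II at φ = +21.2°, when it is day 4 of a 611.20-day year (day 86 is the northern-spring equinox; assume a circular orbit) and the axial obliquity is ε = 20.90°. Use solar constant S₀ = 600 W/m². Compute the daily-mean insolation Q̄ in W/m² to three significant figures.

Solar longitude: λ_s = 360° × (4 − 86)/611.20 = -48.298°, i.e. -48.298° + 360° = 311.702°.
sin δ = sin 20.90° × sin 311.702° = -0.26635, so δ = -15.447°.
cos H₀ = −tan(+21.2°) tan(-15.447°) = 0.1072, H₀ = 1.4634 rad.
Bracket: H₀ sin φ sin δ + cos φ cos δ sin H₀ = 1.4634×0.36162×-0.26635 + 0.93232×0.96388×0.99424 = -0.140951 + 0.893468 = 0.752517.
Q̄ = (S₀/π) × [bracket] = (600/π) × 0.752517 = 143.7 W/m².

Q̄ ≈ 144 W/m²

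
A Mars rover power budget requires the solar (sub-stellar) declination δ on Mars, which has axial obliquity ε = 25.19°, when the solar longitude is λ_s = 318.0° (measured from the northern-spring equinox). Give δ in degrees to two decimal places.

sin δ = sin ε · sin λ_s = sin 25.19° × sin 318.0° = -0.284796.
δ = arcsin(-0.284796) = -16.55°.

δ = -16.55°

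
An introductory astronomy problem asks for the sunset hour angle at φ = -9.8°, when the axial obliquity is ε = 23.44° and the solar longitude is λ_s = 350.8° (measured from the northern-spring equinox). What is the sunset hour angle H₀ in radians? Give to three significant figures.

H₀ = 1.58 rad

Solar declination: sin δ = sin ε · sin λ_s = sin 23.44° × sin 350.8° = -0.06360, so δ = -3.646°.
cos H₀ = −tan φ · tan δ = −tan(-9.8°) × tan(-3.646°) = -0.0110, so H₀ = 1.5818 rad = 90.63°.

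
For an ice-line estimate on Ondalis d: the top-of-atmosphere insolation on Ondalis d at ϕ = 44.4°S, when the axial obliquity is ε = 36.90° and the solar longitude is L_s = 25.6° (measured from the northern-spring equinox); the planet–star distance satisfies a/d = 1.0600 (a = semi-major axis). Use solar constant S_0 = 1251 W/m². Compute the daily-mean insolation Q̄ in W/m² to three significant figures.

Solar declination: sin δ = sin ε · sin L_s = sin 36.90° × sin 25.6° = 0.25943, so δ = +15.036°.
cos h₀ = −tan(-44.4°) tan(+15.036°) = 0.2631, h₀ = 1.3046 rad.
Bracket: h₀ sin ϕ sin δ + cos ϕ cos δ sin h₀ = 1.3046×-0.69966×0.25943 + 0.71447×0.96576×0.96478 = -0.236802 + 0.665705 = 0.428903.
Inverse-square distance factor (a/d)² = 1.0600² = 1.123600.
Q̄ = (S_0/π) × 1.123600 × [bracket] = (1251/π) × 1.123600 × 0.428903 = 191.9 W/m².

Q̄ ≈ 192 W/m²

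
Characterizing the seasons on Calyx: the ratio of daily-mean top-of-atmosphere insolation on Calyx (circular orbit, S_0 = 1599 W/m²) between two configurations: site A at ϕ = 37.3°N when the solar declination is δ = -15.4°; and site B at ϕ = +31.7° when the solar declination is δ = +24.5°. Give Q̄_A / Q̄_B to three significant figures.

— Configuration A (ϕ=+37.3°):
cos h₀ = −tan(+37.3°) tan(-15.400°) = 0.2098, h₀ = 1.3594 rad.
Bracket: h₀ sin ϕ sin δ + cos ϕ cos δ sin h₀ = 1.3594×0.60599×-0.26556 + 0.79547×0.96410×0.97774 = -0.218764 + 0.749841 = 0.531077.
Q̄ = (S_0/π) × [bracket] = (1599/π) × 0.531077 = 270.31 W/m².
— Configuration B (ϕ=+31.7°):
cos h₀ = −tan(+31.7°) tan(+24.500°) = -0.2815, h₀ = 1.8561 rad.
Bracket: h₀ sin ϕ sin δ + cos ϕ cos δ sin h₀ = 1.8561×0.52547×0.41469 + 0.85081×0.90996×0.95957 = 0.404457 + 0.742902 = 1.147359.
Q̄ = (S_0/π) × [bracket] = (1599/π) × 1.147359 = 583.98 W/m².
Ratio Q̄_A / Q̄_B = 270.31 / 583.98 = 0.4629.

Q̄_A / Q̄_B ≈ 0.463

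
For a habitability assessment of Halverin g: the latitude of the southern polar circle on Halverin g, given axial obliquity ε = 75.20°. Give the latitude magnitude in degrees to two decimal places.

14.80°

The polar circle is the lowest latitude that experiences at least one full rotation of continuous darkness at the northern-summer solstice; it lies at |φ| = 90° − ε = 90° − 75.20° = 14.80°.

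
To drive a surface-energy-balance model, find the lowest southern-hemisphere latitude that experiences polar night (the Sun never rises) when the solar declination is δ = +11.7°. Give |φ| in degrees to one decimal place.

|φ| = 78.3°

Polar night requires cos H₀ = −tan φ tan δ ≥ 1, i.e. tan φ tan δ ≤ −1.
The boundary is |tan φ| · |tan δ| = 1, so |φ| = 90° − |δ| = 90° − 11.7° = 78.3° in the southern hemisphere.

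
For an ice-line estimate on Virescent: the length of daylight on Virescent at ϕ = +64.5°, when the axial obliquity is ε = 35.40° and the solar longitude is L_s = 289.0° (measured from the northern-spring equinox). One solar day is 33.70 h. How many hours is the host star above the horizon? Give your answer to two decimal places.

Solar declination: sin δ = sin ε · sin L_s = sin 35.40° × sin 289.0° = -0.54772, so δ = -33.211°.
cos h₀ = −tan ϕ · tan δ = 1.3725 ≥ 1, so the host star never rises (polar night) and h₀ = 0.
Daylight = 2h₀/(2π) × 33.70 h = (0.0000/π) × 33.70 = 0.00 h.

0.00 h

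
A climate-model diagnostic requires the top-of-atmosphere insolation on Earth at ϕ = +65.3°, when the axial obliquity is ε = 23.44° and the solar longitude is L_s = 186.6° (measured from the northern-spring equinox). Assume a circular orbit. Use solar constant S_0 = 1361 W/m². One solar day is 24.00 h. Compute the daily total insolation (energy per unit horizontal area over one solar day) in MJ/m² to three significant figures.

13.3 MJ/m²

Solar declination: sin δ = sin ε · sin L_s = sin 23.44° × sin 186.6° = -0.04572, so δ = -2.621°.
cos h₀ = −tan(+65.3°) tan(-2.621°) = 0.0995, h₀ = 1.4711 rad.
Bracket: h₀ sin ϕ sin δ + cos ϕ cos δ sin h₀ = 1.4711×0.90851×-0.04572 + 0.41787×0.99895×0.99504 = -0.061105 + 0.415361 = 0.354256.
Q̄ = (S_0/π) × [bracket] = (1361/π) × 0.354256 = 153.47 W/m².
Daily total = Q̄ × 24.00 h × 3600 s/h = 153.47 × 24.00 × 3600 / 10⁶ = 13.26 MJ/m².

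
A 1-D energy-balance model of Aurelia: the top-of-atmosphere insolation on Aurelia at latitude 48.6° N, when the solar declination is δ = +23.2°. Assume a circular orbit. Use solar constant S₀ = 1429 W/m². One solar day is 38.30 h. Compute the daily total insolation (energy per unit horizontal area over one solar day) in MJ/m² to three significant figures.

71.8 MJ/m²

cos H₀ = −tan(+48.6°) tan(+23.200°) = -0.4862, H₀ = 2.0785 rad.
Bracket: H₀ sin φ sin δ + cos φ cos δ sin H₀ = 2.0785×0.75011×0.39394 + 0.66131×0.91914×0.87387 = 0.614193 + 0.531170 = 1.145363.
Q̄ = (S₀/π) × [bracket] = (1429/π) × 1.145363 = 520.99 W/m².
Daily total = Q̄ × 38.30 h × 3600 s/h = 520.99 × 38.30 × 3600 / 10⁶ = 71.83 MJ/m².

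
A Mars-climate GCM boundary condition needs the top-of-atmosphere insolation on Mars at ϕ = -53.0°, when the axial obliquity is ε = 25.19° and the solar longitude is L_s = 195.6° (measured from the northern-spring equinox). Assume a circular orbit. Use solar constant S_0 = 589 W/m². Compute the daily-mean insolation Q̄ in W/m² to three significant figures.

Solar declination: sin δ = sin ε · sin L_s = sin 25.19° × sin 195.6° = -0.11446, so δ = -6.572°.
cos h₀ = −tan(-53.0°) tan(-6.572°) = -0.1529, h₀ = 1.7243 rad.
Bracket: h₀ sin ϕ sin δ + cos ϕ cos δ sin h₀ = 1.7243×-0.79864×-0.11446 + 0.60182×0.99343×0.98824 = 0.157622 + 0.590835 = 0.748457.
Q̄ = (S_0/π) × [bracket] = (589/π) × 0.748457 = 140.3 W/m².

Q̄ ≈ 140 W/m²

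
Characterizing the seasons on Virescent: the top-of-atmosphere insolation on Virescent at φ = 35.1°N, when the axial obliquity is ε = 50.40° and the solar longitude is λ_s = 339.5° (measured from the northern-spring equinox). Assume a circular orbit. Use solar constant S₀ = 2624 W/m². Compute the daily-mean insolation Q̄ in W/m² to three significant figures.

Solar declination: sin δ = sin ε · sin λ_s = sin 50.40° × sin 339.5° = -0.26984, so δ = -15.655°.
cos H₀ = −tan(+35.1°) tan(-15.655°) = 0.1970, H₀ = 1.3725 rad.
Bracket: H₀ sin φ sin δ + cos φ cos δ sin H₀ = 1.3725×0.57501×-0.26984 + 0.81815×0.96291×0.98041 = -0.212958 + 0.772372 = 0.559414.
Q̄ = (S₀/π) × [bracket] = (2624/π) × 0.559414 = 467.2 W/m².

Q̄ ≈ 467 W/m²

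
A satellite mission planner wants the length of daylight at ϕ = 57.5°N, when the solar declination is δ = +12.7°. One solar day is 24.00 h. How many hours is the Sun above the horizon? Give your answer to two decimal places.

cos h₀ = −tan ϕ · tan δ = −tan(+57.5°) × tan(+12.700°) = -0.3537, so h₀ = 1.9324 rad = 110.72°.
Daylight = 2h₀/(2π) × 24.00 h = (1.9324/π) × 24.00 = 14.76 h.

14.76 h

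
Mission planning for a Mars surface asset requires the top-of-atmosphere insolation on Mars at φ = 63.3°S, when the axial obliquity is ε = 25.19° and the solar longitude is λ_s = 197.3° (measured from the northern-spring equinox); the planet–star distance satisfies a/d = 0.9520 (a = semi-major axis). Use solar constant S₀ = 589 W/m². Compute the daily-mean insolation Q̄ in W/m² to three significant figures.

Q̄ ≈ 108 W/m²

Solar declination: sin δ = sin ε · sin λ_s = sin 25.19° × sin 197.3° = -0.12657, so δ = -7.271°.
cos H₀ = −tan(-63.3°) tan(-7.271°) = -0.2537, H₀ = 1.8273 rad.
Bracket: H₀ sin φ sin δ + cos φ cos δ sin H₀ = 1.8273×-0.89337×-0.12657 + 0.44932×0.99196×0.96728 = 0.206620 + 0.431124 = 0.637744.
Inverse-square distance factor (a/d)² = 0.9520² = 0.906304.
Q̄ = (S₀/π) × 0.906304 × [bracket] = (589/π) × 0.906304 × 0.637744 = 108.4 W/m².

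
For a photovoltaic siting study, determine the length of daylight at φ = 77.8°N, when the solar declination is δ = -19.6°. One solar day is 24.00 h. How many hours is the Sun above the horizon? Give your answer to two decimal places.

0.00 h

cos H₀ = −tan φ · tan δ = 1.6470 ≥ 1, so the Sun never rises (polar night) and H₀ = 0.
Daylight = 2H₀/(2π) × 24.00 h = (0.0000/π) × 24.00 = 0.00 h.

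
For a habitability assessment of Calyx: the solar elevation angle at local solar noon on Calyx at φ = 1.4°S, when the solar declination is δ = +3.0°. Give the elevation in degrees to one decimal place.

85.6°

At local noon the hour angle is zero, so the zenith angle equals |φ − δ| = |-1.4° − (+3.000°)| = 4.400°.
Elevation = 90° − 4.400° = 85.6°.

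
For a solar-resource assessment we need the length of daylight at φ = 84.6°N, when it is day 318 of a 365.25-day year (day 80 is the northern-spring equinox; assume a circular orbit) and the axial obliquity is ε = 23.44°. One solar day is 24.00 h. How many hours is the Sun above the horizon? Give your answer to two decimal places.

Solar longitude: λ_s = 360° × (318 − 80)/365.25 = 234.579°.
sin δ = sin 23.44° × sin 234.579° = -0.32416, so δ = -18.915°.
cos H₀ = −tan φ · tan δ = 3.6250 ≥ 1, so the Sun never rises (polar night) and H₀ = 0.
Daylight = 2H₀/(2π) × 24.00 h = (0.0000/π) × 24.00 = 0.00 h.

0.00 h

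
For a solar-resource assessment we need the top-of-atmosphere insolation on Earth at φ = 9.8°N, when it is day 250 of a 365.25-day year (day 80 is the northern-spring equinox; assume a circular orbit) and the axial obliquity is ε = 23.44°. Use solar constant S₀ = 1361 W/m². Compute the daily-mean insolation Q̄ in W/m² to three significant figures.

Q̄ ≈ 435 W/m²

Solar longitude: λ_s = 360° × (250 − 80)/365.25 = 167.556°.
sin δ = sin 23.44° × sin 167.556° = 0.08571, so δ = +4.917°.
cos H₀ = −tan(+9.8°) tan(+4.917°) = -0.0149, H₀ = 1.5857 rad.
Bracket: H₀ sin φ sin δ + cos φ cos δ sin H₀ = 1.5857×0.17021×0.08571 + 0.98541×0.99632×0.99989 = 0.023133 + 0.981676 = 1.004809.
Q̄ = (S₀/π) × [bracket] = (1361/π) × 1.004809 = 435.3 W/m².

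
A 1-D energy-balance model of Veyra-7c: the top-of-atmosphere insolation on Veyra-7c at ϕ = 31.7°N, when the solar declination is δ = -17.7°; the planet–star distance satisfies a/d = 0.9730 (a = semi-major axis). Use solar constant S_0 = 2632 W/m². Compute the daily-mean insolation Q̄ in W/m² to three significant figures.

cos h₀ = −tan(+31.7°) tan(-17.700°) = 0.1971, h₀ = 1.3724 rad.
Bracket: h₀ sin ϕ sin δ + cos ϕ cos δ sin h₀ = 1.3724×0.52547×-0.30403 + 0.85081×0.95266×0.98038 = -0.219253 + 0.794630 = 0.575377.
Inverse-square distance factor (a/d)² = 0.9730² = 0.946729.
Q̄ = (S_0/π) × 0.946729 × [bracket] = (2632/π) × 0.946729 × 0.575377 = 456.4 W/m².

Q̄ ≈ 456 W/m²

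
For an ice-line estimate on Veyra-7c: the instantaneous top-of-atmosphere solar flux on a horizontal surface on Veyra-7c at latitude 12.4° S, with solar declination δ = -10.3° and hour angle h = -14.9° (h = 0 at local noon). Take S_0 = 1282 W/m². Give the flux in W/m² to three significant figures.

1.24e+03 W/m²

cos θ_z = sin ϕ sin δ + cos ϕ cos δ cos h = 0.038395 + 0.928623 = 0.967018.
Flux = S_0 · cos θ_z = 1282 × 0.967018 = 1240 W/m².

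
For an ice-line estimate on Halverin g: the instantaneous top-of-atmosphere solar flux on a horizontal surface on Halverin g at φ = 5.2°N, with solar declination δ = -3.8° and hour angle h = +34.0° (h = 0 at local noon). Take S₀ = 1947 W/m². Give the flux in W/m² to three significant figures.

1.59e+03 W/m²

cos θ_z = sin φ sin δ + cos φ cos δ cos h = -0.006007 + 0.823810 = 0.817803.
Flux = S₀ · cos θ_z = 1947 × 0.817803 = 1592 W/m².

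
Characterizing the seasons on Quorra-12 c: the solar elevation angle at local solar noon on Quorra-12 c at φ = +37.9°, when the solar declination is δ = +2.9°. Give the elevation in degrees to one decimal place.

55.0°

At local noon the hour angle is zero, so the zenith angle equals |φ − δ| = |+37.9° − (+2.900°)| = 35.000°.
Elevation = 90° − 35.000° = 55.0°.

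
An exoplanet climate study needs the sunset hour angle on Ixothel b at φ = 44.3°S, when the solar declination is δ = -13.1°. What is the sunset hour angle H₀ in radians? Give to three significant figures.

cos H₀ = −tan φ · tan δ = −tan(-44.3°) × tan(-13.100°) = -0.2271, so H₀ = 1.7999 rad = 103.13°.

H₀ = 1.80 rad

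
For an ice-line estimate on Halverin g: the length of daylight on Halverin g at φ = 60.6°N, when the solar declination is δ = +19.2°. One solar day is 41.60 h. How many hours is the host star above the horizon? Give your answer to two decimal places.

cos H₀ = −tan φ · tan δ = −tan(+60.6°) × tan(+19.200°) = -0.6180, so H₀ = 2.2370 rad = 128.17°.
Daylight = 2H₀/(2π) × 41.60 h = (2.2370/π) × 41.60 = 29.62 h.

29.62 h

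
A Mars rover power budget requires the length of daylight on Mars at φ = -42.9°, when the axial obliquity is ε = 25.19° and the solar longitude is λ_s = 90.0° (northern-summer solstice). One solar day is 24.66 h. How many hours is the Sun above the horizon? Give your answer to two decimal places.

8.78 h

Solar declination: sin δ = sin ε · sin λ_s = sin 25.19° × sin 90.0° = 0.42562, so δ = +25.190°.
cos H₀ = −tan φ · tan δ = −tan(-42.9°) × tan(+25.190°) = 0.4371, so H₀ = 1.1184 rad = 64.08°.
Daylight = 2H₀/(2π) × 24.66 h = (1.1184/π) × 24.66 = 8.78 h.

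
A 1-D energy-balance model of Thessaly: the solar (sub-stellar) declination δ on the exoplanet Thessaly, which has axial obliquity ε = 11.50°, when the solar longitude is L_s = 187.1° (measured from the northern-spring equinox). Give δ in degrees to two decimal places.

sin δ = sin ε · sin L_s = sin 11.50° × sin 187.1° = -0.024642.
δ = arcsin(-0.024642) = -1.41°.

δ = -1.41°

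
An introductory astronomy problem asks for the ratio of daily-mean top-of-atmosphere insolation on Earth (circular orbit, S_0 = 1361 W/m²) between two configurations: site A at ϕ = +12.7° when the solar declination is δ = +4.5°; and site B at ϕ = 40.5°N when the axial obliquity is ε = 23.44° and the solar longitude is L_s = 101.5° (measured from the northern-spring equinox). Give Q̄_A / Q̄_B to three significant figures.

— Configuration A (ϕ=+12.7°):
cos h₀ = −tan(+12.7°) tan(+4.500°) = -0.0177, h₀ = 1.5885 rad.
Bracket: h₀ sin ϕ sin δ + cos ϕ cos δ sin h₀ = 1.5885×0.21985×0.07846 + 0.97553×0.99692×0.99984 = 0.027401 + 0.972370 = 0.999771.
Q̄ = (S_0/π) × [bracket] = (1361/π) × 0.999771 = 433.12 W/m².
— Configuration B (ϕ=+40.5°):
Solar declination: sin δ = sin ε · sin L_s = sin 23.44° × sin 101.5° = 0.38980, so δ = +22.942°.
cos h₀ = −tan(+40.5°) tan(+22.942°) = -0.3615, h₀ = 1.9407 rad.
Bracket: h₀ sin ϕ sin δ + cos ϕ cos δ sin h₀ = 1.9407×0.64945×0.38980 + 0.76041×0.92090×0.93236 = 0.491299 + 0.652896 = 1.144195.
Q̄ = (S_0/π) × [bracket] = (1361/π) × 1.144195 = 495.69 W/m².
Ratio Q̄_A / Q̄_B = 433.12 / 495.69 = 0.8738.

Q̄_A / Q̄_B ≈ 0.874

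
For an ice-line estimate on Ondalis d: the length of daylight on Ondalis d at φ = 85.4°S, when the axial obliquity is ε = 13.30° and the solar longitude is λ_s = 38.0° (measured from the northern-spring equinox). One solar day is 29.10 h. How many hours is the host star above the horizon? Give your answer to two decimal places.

0.00 h

Solar declination: sin δ = sin ε · sin λ_s = sin 13.30° × sin 38.0° = 0.14163, so δ = +8.142°.
cos H₀ = −tan φ · tan δ = 1.7783 ≥ 1, so the host star never rises (polar night) and H₀ = 0.
Daylight = 2H₀/(2π) × 29.10 h = (0.0000/π) × 29.10 = 0.00 h.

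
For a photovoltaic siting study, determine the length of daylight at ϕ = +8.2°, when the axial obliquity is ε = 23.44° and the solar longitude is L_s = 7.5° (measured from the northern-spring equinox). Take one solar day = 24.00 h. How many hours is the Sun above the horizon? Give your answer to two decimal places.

Solar declination: sin δ = sin ε · sin L_s = sin 23.44° × sin 7.5° = 0.05192, so δ = +2.976°.
cos h₀ = −tan ϕ · tan δ = −tan(+8.2°) × tan(+2.976°) = -0.0075, so h₀ = 1.5783 rad = 90.43°.
Daylight = 2h₀/(2π) × 24.00 h = (1.5783/π) × 24.00 = 12.06 h.

12.06 h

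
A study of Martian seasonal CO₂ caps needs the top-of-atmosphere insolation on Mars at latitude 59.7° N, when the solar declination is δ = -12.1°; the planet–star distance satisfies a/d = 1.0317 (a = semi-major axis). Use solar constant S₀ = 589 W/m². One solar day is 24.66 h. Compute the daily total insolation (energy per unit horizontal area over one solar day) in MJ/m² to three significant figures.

4.30 MJ/m²

cos H₀ = −tan(+59.7°) tan(-12.100°) = 0.3669, H₀ = 1.1952 rad.
Bracket: H₀ sin φ sin δ + cos φ cos δ sin H₀ = 1.1952×0.86340×-0.20962 + 0.50453×0.97778×0.93027 = -0.216314 + 0.458920 = 0.242606.
Inverse-square distance factor (a/d)² = 1.0317² = 1.064405.
Q̄ = (S₀/π) × 1.064405 × [bracket] = (589/π) × 1.064405 × 0.242606 = 48.414 W/m².
Daily total = Q̄ × 24.66 h × 3600 s/h = 48.414 × 24.66 × 3600 / 10⁶ = 4.298 MJ/m².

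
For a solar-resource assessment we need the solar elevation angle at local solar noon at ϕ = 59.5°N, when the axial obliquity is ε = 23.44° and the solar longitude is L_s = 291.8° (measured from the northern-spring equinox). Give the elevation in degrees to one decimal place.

8.8°

Solar declination: sin δ = sin ε · sin L_s = sin 23.44° × sin 291.8° = -0.36934, so δ = -21.675°.
At local noon the hour angle is zero, so the zenith angle equals |ϕ − δ| = |+59.5° − (-21.675°)| = 81.175°.
Elevation = 90° − 81.175° = 8.8°.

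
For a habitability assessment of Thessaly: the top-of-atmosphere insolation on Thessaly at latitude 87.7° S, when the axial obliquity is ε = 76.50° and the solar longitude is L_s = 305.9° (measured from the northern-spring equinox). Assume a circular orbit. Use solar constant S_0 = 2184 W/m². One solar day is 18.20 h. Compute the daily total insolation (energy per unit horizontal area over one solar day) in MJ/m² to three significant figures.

113 MJ/m²

Solar declination: sin δ = sin ε · sin L_s = sin 76.50° × sin 305.9° = -0.78766, so δ = -51.967°.
cos h₀ = −tan(-87.7°) tan(-51.967°) = -31.8304 ≤ −1 ⇒ polar day, h₀ = π.
Bracket: h₀ sin ϕ sin δ + cos ϕ cos δ sin h₀ = 3.1416×-0.99919×-0.78766 + 0.04013×0.61611×0.00000 = 2.472508 + 0.000000 = 2.472508.
Q̄ = (S_0/π) × [bracket] = (2184/π) × 2.472508 = 1718.9 W/m².
Daily total = Q̄ × 18.20 h × 3600 s/h = 1718.9 × 18.20 × 3600 / 10⁶ = 112.6 MJ/m².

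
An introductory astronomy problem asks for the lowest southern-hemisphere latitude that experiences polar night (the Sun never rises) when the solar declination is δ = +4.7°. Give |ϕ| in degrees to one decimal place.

Polar night requires cos h₀ = −tan ϕ tan δ ≥ 1, i.e. tan ϕ tan δ ≤ −1.
The boundary is |tan ϕ| · |tan δ| = 1, so |ϕ| = 90° − |δ| = 90° − 4.7° = 85.3° in the southern hemisphere.

|ϕ| = 85.3°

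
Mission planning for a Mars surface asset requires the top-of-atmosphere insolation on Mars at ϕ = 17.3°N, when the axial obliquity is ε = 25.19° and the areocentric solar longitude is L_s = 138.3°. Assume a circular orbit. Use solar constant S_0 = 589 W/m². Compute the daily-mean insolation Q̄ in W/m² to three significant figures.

sin δ = sin 25.19° × sin 138.3° = 0.28314, so δ = +16.447°.
cos h₀ = −tan(+17.3°) tan(+16.447°) = -0.0919, h₀ = 1.6629 rad.
Bracket: h₀ sin ϕ sin δ + cos ϕ cos δ sin h₀ = 1.6629×0.29737×0.28314 + 0.95476×0.95908×0.99576 = 0.140012 + 0.911809 = 1.051821.
Q̄ = (S_0/π) × [bracket] = (589/π) × 1.051821 = 197.2 W/m².

Q̄ ≈ 197 W/m²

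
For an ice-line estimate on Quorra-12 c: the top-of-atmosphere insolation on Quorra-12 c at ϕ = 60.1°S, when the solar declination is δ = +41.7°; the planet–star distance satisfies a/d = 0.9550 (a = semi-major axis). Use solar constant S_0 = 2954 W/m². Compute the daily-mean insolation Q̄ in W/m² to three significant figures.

cos h₀ = −tan(-60.1°) tan(+41.700°) = 1.5494 ≥ 1 ⇒ polar night, h₀ = 0 and Q̄ = 0.
Inverse-square distance factor (a/d)² = 0.9550² = 0.912025.

Q̄ ≈ 0.00 W/m²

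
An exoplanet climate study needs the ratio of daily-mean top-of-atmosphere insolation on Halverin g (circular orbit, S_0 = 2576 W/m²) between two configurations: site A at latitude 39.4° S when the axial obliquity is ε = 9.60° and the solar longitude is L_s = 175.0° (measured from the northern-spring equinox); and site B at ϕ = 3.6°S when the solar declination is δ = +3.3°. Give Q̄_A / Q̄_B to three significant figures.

— Configuration A (ϕ=-39.4°):
Solar declination: sin δ = sin ε · sin L_s = sin 9.60° × sin 175.0° = 0.01453, so δ = +0.833°.
cos h₀ = −tan(-39.4°) tan(+0.833°) = 0.0119, h₀ = 1.5589 rad.
Bracket: h₀ sin ϕ sin δ + cos ϕ cos δ sin h₀ = 1.5589×-0.63473×0.01453 + 0.77273×0.99989×0.99993 = -0.014377 + 0.772591 = 0.758214.
Q̄ = (S_0/π) × [bracket] = (2576/π) × 0.758214 = 621.71 W/m².
— Configuration B (ϕ=-3.6°):
cos h₀ = −tan(-3.6°) tan(+3.300°) = 0.0036, h₀ = 1.5672 rad.
Bracket: h₀ sin ϕ sin δ + cos ϕ cos δ sin h₀ = 1.5672×-0.06279×0.05756 + 0.99803×0.99834×0.99999 = -0.005664 + 0.996363 = 0.990699.
Q̄ = (S_0/π) × [bracket] = (2576/π) × 0.990699 = 812.34 W/m².
Ratio Q̄_A / Q̄_B = 621.71 / 812.34 = 0.7653.

Q̄_A / Q̄_B ≈ 0.765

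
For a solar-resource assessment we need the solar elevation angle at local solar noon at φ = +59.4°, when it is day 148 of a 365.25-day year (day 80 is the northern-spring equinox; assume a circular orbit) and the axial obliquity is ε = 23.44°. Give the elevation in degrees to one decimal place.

52.1°

Solar longitude: λ_s = 360° × (148 − 80)/365.25 = 67.023°.
sin δ = sin 23.44° × sin 67.023° = 0.36623, so δ = +21.483°.
At local noon the hour angle is zero, so the zenith angle equals |φ − δ| = |+59.4° − (+21.483°)| = 37.917°.
Elevation = 90° − 37.917° = 52.1°.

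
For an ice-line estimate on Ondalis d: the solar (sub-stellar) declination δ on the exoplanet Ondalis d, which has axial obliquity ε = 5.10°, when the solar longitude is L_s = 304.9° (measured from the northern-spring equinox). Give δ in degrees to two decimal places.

δ = -4.18°

sin δ = sin ε · sin L_s = sin 5.10° × sin 304.9° = -0.072907.
δ = arcsin(-0.072907) = -4.18°.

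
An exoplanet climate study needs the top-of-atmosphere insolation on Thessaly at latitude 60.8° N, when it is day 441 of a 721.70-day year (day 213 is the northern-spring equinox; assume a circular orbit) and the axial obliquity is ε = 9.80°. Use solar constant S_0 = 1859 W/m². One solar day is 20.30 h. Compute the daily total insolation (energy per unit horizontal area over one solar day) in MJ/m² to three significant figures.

Solar longitude: L_s = 360° × (441 − 213)/721.70 = 113.731°.
sin δ = sin 9.80° × sin 113.731° = 0.15582, so δ = +8.964°.
cos h₀ = −tan(+60.8°) tan(+8.964°) = -0.2822, h₀ = 1.8569 rad.
Bracket: h₀ sin ϕ sin δ + cos ϕ cos δ sin h₀ = 1.8569×0.87292×0.15582 + 0.48786×0.98779×0.95934 = 0.252573 + 0.462309 = 0.714882.
Q̄ = (S_0/π) × [bracket] = (1859/π) × 0.714882 = 423.02 W/m².
Daily total = Q̄ × 20.30 h × 3600 s/h = 423.02 × 20.30 × 3600 / 10⁶ = 30.91 MJ/m².

30.9 MJ/m²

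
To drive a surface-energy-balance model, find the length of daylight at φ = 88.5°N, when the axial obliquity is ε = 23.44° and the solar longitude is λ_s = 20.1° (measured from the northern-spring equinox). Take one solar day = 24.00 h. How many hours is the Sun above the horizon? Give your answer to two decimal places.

24.00 h

Solar declination: sin δ = sin ε · sin λ_s = sin 23.44° × sin 20.1° = 0.13670, so δ = +7.857°.
Sunrise equation: cos H₀ = −tan φ · tan δ = -5.2700 ≤ −1, so the Sun never sets (polar day) and H₀ = π.
Daylight = 2H₀/(2π) × 24.00 h = (3.1416/π) × 24.00 = 24.00 h.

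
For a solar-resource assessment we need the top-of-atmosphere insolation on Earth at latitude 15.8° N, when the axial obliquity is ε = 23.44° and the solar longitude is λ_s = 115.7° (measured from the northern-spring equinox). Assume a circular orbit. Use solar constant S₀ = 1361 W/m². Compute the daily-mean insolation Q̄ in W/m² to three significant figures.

Q̄ ≈ 458 W/m²

Solar declination: sin δ = sin ε · sin λ_s = sin 23.44° × sin 115.7° = 0.35844, so δ = +21.004°.
cos H₀ = −tan(+15.8°) tan(+21.004°) = -0.1086, H₀ = 1.6797 rad.
Bracket: H₀ sin φ sin δ + cos φ cos δ sin H₀ = 1.6797×0.27228×0.35844 + 0.96222×0.93355×0.99408 = 0.163932 + 0.892963 = 1.056895.
Q̄ = (S₀/π) × [bracket] = (1361/π) × 1.056895 = 457.9 W/m².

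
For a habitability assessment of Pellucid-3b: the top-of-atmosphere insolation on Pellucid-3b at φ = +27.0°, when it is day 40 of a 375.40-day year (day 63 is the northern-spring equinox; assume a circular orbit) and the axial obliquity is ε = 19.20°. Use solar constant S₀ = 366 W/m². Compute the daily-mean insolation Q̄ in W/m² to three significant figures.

Q̄ ≈ 93.0 W/m²

Solar longitude: λ_s = 360° × (40 − 63)/375.40 = -22.056°, i.e. -22.056° + 360° = 337.944°.
sin δ = sin 19.20° × sin 337.944° = -0.12350, so δ = -7.094°.
cos H₀ = −tan(+27.0°) tan(-7.094°) = 0.0634, H₀ = 1.5073 rad.
Bracket: H₀ sin φ sin δ + cos φ cos δ sin H₀ = 1.5073×0.45399×-0.12350 + 0.89101×0.99235×0.99799 = -0.084511 + 0.882417 = 0.797906.
Q̄ = (S₀/π) × [bracket] = (366/π) × 0.797906 = 92.96 W/m².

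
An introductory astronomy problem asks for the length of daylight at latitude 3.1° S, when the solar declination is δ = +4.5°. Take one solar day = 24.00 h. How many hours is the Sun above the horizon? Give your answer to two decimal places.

cos h₀ = −tan ϕ · tan δ = −tan(-3.1°) × tan(+4.500°) = 0.0043, so h₀ = 1.5665 rad = 89.76°.
Daylight = 2h₀/(2π) × 24.00 h = (1.5665/π) × 24.00 = 11.97 h.

11.97 h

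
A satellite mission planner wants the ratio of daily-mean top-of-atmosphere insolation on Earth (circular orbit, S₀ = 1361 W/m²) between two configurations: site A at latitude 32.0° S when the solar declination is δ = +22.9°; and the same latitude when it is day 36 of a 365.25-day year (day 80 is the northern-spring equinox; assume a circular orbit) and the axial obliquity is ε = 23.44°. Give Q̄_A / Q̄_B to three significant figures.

Q̄_A / Q̄_B ≈ 0.459

— Configuration A (φ=-32.0°):
cos H₀ = −tan(-32.0°) tan(+22.900°) = 0.2640, H₀ = 1.3037 rad.
Bracket: H₀ sin φ sin δ + cos φ cos δ sin H₀ = 1.3037×-0.52992×0.38912 + 0.84805×0.92119×0.96453 = -0.268826 + 0.753505 = 0.484679.
Q̄ = (S₀/π) × [bracket] = (1361/π) × 0.484679 = 209.97 W/m².
— Configuration B (φ=-32.0°):
Solar longitude: λ_s = 360° × (36 − 80)/365.25 = -43.368°, i.e. -43.368° + 360° = 316.632°.
sin δ = sin 23.44° × sin 316.632° = -0.27315, so δ = -15.852°.
cos H₀ = −tan(-32.0°) tan(-15.852°) = -0.1774, H₀ = 1.7492 rad.
Bracket: H₀ sin φ sin δ + cos φ cos δ sin H₀ = 1.7492×-0.52992×-0.27315 + 0.84805×0.96197×0.98413 = 0.253193 + 0.802852 = 1.056045.
Q̄ = (S₀/π) × [bracket] = (1361/π) × 1.056045 = 457.50 W/m².
Ratio Q̄_A / Q̄_B = 209.97 / 457.50 = 0.4590.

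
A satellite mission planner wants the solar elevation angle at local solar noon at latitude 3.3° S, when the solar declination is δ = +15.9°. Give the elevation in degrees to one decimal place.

At local noon the hour angle is zero, so the zenith angle equals |ϕ − δ| = |-3.3° − (+15.900°)| = 19.200°.
Elevation = 90° − 19.200° = 70.8°.

70.8°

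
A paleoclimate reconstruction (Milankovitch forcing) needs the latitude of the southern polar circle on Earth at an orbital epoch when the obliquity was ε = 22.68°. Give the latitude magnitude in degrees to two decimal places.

67.32°

The polar circle is the lowest latitude that experiences at least one full rotation of continuous darkness at the northern-summer solstice; it lies at |φ| = 90° − ε = 90° − 22.68° = 67.32°.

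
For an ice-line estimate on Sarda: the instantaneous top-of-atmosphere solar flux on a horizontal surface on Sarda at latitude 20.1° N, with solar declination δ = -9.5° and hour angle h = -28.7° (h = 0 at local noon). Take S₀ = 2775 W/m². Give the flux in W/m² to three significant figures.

cos θ_z = sin φ sin δ + cos φ cos δ cos h = -0.056720 + 0.812426 = 0.755706.
Flux = S₀ · cos θ_z = 2775 × 0.755706 = 2097 W/m².

2.10e+03 W/m²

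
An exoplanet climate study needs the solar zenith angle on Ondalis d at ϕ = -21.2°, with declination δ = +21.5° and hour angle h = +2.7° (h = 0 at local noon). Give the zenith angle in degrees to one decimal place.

θ_z = 42.8°

cos θ_z = sin ϕ sin δ + cos ϕ cos δ cos h = -0.132536 + 0.866487 = 0.733951.
θ_z = arccos(0.733951) = 42.8°.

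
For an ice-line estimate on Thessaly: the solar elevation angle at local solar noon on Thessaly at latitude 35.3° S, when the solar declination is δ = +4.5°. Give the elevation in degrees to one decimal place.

At local noon the hour angle is zero, so the zenith angle equals |φ − δ| = |-35.3° − (+4.500°)| = 39.800°.
Elevation = 90° − 39.800° = 50.2°.

50.2°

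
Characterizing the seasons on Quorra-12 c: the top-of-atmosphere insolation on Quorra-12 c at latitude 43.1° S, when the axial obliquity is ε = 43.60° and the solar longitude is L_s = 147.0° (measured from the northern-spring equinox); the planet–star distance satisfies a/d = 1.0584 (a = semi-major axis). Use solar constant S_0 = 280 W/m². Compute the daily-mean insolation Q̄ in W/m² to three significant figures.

Solar declination: sin δ = sin ε · sin L_s = sin 43.60° × sin 147.0° = 0.37559, so δ = +22.061°.
cos h₀ = −tan(-43.1°) tan(+22.061°) = 0.3792, h₀ = 1.1818 rad.
Bracket: h₀ sin ϕ sin δ + cos ϕ cos δ sin h₀ = 1.1818×-0.68327×0.37559 + 0.73016×0.92678×0.92530 = -0.303285 + 0.626148 = 0.322863.
Inverse-square distance factor (a/d)² = 1.0584² = 1.120211.
Q̄ = (S_0/π) × 1.120211 × [bracket] = (280/π) × 1.120211 × 0.322863 = 32.23 W/m².

Q̄ ≈ 32.2 W/m²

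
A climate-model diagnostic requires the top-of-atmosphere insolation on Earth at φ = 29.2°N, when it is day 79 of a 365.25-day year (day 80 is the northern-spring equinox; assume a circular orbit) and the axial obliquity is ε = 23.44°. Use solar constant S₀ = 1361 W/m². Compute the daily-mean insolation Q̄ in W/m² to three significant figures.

Solar longitude: λ_s = 360° × (79 − 80)/365.25 = -0.986°, i.e. -0.986° + 360° = 359.014°.
sin δ = sin 23.44° × sin 359.014° = -0.00684, so δ = -0.392°.
cos H₀ = −tan(+29.2°) tan(-0.392°) = 0.0038, H₀ = 1.5670 rad.
Bracket: H₀ sin φ sin δ + cos φ cos δ sin H₀ = 1.5670×0.48786×-0.00684 + 0.87292×0.99998×0.99999 = -0.005229 + 0.872894 = 0.867665.
Q̄ = (S₀/π) × [bracket] = (1361/π) × 0.867665 = 375.9 W/m².

Q̄ ≈ 376 W/m²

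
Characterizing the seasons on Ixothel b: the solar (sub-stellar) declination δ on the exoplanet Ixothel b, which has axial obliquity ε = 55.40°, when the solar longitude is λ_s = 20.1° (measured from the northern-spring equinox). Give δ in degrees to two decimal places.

δ = +16.43°

sin δ = sin ε · sin λ_s = sin 55.40° × sin 20.1° = 0.282879.
δ = arcsin(0.282879) = +16.43°.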